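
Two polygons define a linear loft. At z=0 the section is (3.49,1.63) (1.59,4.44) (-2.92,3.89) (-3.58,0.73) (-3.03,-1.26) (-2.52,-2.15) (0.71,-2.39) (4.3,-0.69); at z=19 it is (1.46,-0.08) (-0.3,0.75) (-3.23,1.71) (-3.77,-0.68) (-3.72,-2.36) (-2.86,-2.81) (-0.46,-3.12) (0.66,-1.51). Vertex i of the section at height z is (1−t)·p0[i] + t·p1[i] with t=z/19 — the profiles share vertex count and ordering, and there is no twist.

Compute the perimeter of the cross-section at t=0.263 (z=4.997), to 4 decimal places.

Cross-section at t=0.263: each vertex is (1-t)·p0[i] + t·p1[i].
  v1: (1-0.263)·(3.49,1.63) + 0.263·(1.46,-0.08) = (2.9561,1.1803)
  v2: (1-0.263)·(1.59,4.44) + 0.263·(-0.3,0.75) = (1.0929,3.4695)
  v3: (1-0.263)·(-2.92,3.89) + 0.263·(-3.23,1.71) = (-3.0015,3.3167)
  v4: (1-0.263)·(-3.58,0.73) + 0.263·(-3.77,-0.68) = (-3.6300,0.3592)
  v5: (1-0.263)·(-3.03,-1.26) + 0.263·(-3.72,-2.36) = (-3.2115,-1.5493)
  v6: (1-0.263)·(-2.52,-2.15) + 0.263·(-2.86,-2.81) = (-2.6094,-2.3236)
  v7: (1-0.263)·(0.71,-2.39) + 0.263·(-0.46,-3.12) = (0.4023,-2.5820)
  v8: (1-0.263)·(4.3,-0.69) + 0.263·(0.66,-1.51) = (3.3427,-0.9057)
Perimeter = Σ |v_{i+1} − v_i|:
  edge 1→2: √(-1.8632² + 2.2893²) = 2.9516 (running 2.9516)
  edge 2→3: √(-4.0945² + -0.1529²) = 4.0973 (running 7.0489)
  edge 3→4: √(-0.6284² + -2.9575²) = 3.0235 (running 10.0725)
  edge 4→5: √(0.4185² + -1.9085²) = 1.9538 (running 12.0263)
  edge 5→6: √(0.6021² + -0.7743²) = 0.9808 (running 13.0071)
  edge 6→7: √(3.0117² + -0.2584²) = 3.0228 (running 16.0299)
  edge 7→8: √(2.9404² + 1.6763²) = 3.3847 (running 19.4145)
  edge 8→1: √(-0.3866² + 2.0859²) = 2.1214 (running 21.5360)
Perimeter = 21.5360

Perimeter at t=0.263: 21.5360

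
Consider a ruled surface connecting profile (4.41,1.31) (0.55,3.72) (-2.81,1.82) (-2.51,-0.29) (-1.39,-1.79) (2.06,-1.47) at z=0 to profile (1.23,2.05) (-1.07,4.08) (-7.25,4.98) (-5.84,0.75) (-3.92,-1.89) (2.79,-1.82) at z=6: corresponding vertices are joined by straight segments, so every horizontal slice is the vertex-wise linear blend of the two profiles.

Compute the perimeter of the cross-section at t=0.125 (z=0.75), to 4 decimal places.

Perimeter at t=0.125: 20.1726

Cross-section at t=0.125: each vertex is (1-t)·p0[i] + t·p1[i].
  v1: (1-0.125)·(4.41,1.31) + 0.125·(1.23,2.05) = (4.0125,1.4025)
  v2: (1-0.125)·(0.55,3.72) + 0.125·(-1.07,4.08) = (0.3475,3.7650)
  v3: (1-0.125)·(-2.81,1.82) + 0.125·(-7.25,4.98) = (-3.3650,2.2150)
  v4: (1-0.125)·(-2.51,-0.29) + 0.125·(-5.84,0.75) = (-2.9263,-0.1600)
  v5: (1-0.125)·(-1.39,-1.79) + 0.125·(-3.92,-1.89) = (-1.7062,-1.8025)
  v6: (1-0.125)·(2.06,-1.47) + 0.125·(2.79,-1.82) = (2.1513,-1.5137)
Perimeter = Σ |v_{i+1} − v_i|:
  edge 1→2: √(-3.6650² + 2.3625²) = 4.3605 (running 4.3605)
  edge 2→3: √(-3.7125² + -1.5500²) = 4.0231 (running 8.3835)
  edge 3→4: √(0.4388² + -2.3750²) = 2.4152 (running 10.7987)
  edge 4→5: √(1.2200² + -1.6425²) = 2.0460 (running 12.8447)
  edge 5→6: √(3.8575² + 0.2888²) = 3.8683 (running 16.7130)
  edge 6→1: √(1.8613² + 2.9162²) = 3.4596 (running 20.1726)
Perimeter = 20.1726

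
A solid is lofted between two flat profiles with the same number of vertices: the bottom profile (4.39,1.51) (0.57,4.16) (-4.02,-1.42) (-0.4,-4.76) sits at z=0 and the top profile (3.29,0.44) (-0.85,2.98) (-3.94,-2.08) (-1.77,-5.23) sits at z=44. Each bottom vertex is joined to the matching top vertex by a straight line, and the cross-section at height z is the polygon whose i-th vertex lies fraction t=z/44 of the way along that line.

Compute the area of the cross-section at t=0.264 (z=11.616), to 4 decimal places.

Cross-section at t=0.264: each vertex is (1-t)·p0[i] + t·p1[i].
  v1: (1-0.264)·(4.39,1.51) + 0.264·(3.29,0.44) = (4.0996,1.2275)
  v2: (1-0.264)·(0.57,4.16) + 0.264·(-0.85,2.98) = (0.1951,3.8485)
  v3: (1-0.264)·(-4.02,-1.42) + 0.264·(-3.94,-2.08) = (-3.9989,-1.5942)
  v4: (1-0.264)·(-0.4,-4.76) + 0.264·(-1.77,-5.23) = (-0.7617,-4.8841)
Shoelace sum Σ(x_i·y_{i+1} − x_{i+1}·y_i):
  i=1: 4.0996·3.8485 − 0.1951·1.2275 = +15.5377 (running +15.5377)
  i=2: 0.1951·-1.5942 − -3.9989·3.8485 = +15.0785 (running +30.6163)
  i=3: -3.9989·-4.8841 − -0.7617·-1.5942 = +18.3165 (running +48.9328)
  i=4: -0.7617·1.2275 − 4.0996·-4.8841 = +19.0878 (running +68.0206)
Area = |Σ|/2 = |68.0206|/2 = 34.0103

Area at t=0.264: 34.0103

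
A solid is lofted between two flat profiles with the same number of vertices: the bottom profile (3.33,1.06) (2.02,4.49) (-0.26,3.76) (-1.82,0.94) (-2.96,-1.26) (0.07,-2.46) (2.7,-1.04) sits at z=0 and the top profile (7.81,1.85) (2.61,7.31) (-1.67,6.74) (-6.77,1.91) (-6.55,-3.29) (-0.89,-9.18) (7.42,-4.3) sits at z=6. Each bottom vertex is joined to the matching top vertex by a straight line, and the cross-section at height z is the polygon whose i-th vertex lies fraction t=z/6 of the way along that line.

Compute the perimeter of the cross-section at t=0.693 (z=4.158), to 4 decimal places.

Cross-section at t=0.693: each vertex is (1-t)·p0[i] + t·p1[i].
  v1: (1-0.693)·(3.33,1.06) + 0.693·(7.81,1.85) = (6.4346,1.6075)
  v2: (1-0.693)·(2.02,4.49) + 0.693·(2.61,7.31) = (2.4289,6.4443)
  v3: (1-0.693)·(-0.26,3.76) + 0.693·(-1.67,6.74) = (-1.2371,5.8251)
  v4: (1-0.693)·(-1.82,0.94) + 0.693·(-6.77,1.91) = (-5.2503,1.6122)
  v5: (1-0.693)·(-2.96,-1.26) + 0.693·(-6.55,-3.29) = (-5.4479,-2.6668)
  v6: (1-0.693)·(0.07,-2.46) + 0.693·(-0.89,-9.18) = (-0.5953,-7.1170)
  v7: (1-0.693)·(2.7,-1.04) + 0.693·(7.42,-4.3) = (5.9710,-3.2992)
Perimeter = Σ |v_{i+1} − v_i|:
  edge 1→2: √(-4.0058² + 4.8368²) = 6.2802 (running 6.2802)
  edge 2→3: √(-3.6660² + -0.6191²) = 3.7179 (running 9.9981)
  edge 3→4: √(-4.0132² + -4.2129²) = 5.8185 (running 15.8166)
  edge 4→5: √(-0.1975² + -4.2790²) = 4.2836 (running 20.1001)
  edge 5→6: √(4.8526² + -4.4502²) = 6.5842 (running 26.6843)
  edge 6→7: √(6.5662² + 3.8178²) = 7.5955 (running 34.2798)
  edge 7→1: √(0.4637² + 4.9066²) = 4.9285 (running 39.2083)
Perimeter = 39.2083

Perimeter at t=0.693: 39.2083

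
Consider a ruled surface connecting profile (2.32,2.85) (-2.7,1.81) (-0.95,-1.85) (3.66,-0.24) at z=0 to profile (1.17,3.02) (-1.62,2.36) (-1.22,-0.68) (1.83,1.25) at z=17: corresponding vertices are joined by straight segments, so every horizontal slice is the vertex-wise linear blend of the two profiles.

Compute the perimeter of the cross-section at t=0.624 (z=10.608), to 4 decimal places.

Cross-section at t=0.624: each vertex is (1-t)·p0[i] + t·p1[i].
  v1: (1-0.624)·(2.32,2.85) + 0.624·(1.17,3.02) = (1.6024,2.9561)
  v2: (1-0.624)·(-2.7,1.81) + 0.624·(-1.62,2.36) = (-2.0261,2.1532)
  v3: (1-0.624)·(-0.95,-1.85) + 0.624·(-1.22,-0.68) = (-1.1185,-1.1199)
  v4: (1-0.624)·(3.66,-0.24) + 0.624·(1.83,1.25) = (2.5181,0.6898)
Perimeter = Σ |v_{i+1} − v_i|:
  edge 1→2: √(-3.6285² + -0.8029²) = 3.7162 (running 3.7162)
  edge 2→3: √(0.9076² + -3.2731²) = 3.3966 (running 7.1129)
  edge 3→4: √(3.6366² + 1.8097²) = 4.0620 (running 11.1748)
  edge 4→1: √(-0.9157² + 2.2663²) = 2.4443 (running 13.6191)
Perimeter = 13.6191

Perimeter at t=0.624: 13.6191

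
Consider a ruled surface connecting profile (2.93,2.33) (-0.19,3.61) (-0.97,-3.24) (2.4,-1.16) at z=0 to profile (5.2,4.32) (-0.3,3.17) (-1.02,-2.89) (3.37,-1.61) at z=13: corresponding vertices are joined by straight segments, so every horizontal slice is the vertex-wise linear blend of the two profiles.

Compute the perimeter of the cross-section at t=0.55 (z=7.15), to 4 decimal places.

Cross-section at t=0.55: each vertex is (1-t)·p0[i] + t·p1[i].
  v1: (1-0.55)·(2.93,2.33) + 0.55·(5.2,4.32) = (4.1785,3.4245)
  v2: (1-0.55)·(-0.19,3.61) + 0.55·(-0.3,3.17) = (-0.2505,3.3680)
  v3: (1-0.55)·(-0.97,-3.24) + 0.55·(-1.02,-2.89) = (-0.9975,-3.0475)
  v4: (1-0.55)·(2.4,-1.16) + 0.55·(3.37,-1.61) = (2.9335,-1.4075)
Perimeter = Σ |v_{i+1} − v_i|:
  edge 1→2: √(-4.4290² + -0.0565²) = 4.4294 (running 4.4294)
  edge 2→3: √(-0.7470² + -6.4155²) = 6.4588 (running 10.8882)
  edge 3→4: √(3.9310² + 1.6400²) = 4.2594 (running 15.1476)
  edge 4→1: √(1.2450² + 4.8320²) = 4.9898 (running 20.1374)
Perimeter = 20.1374

Perimeter at t=0.55: 20.1374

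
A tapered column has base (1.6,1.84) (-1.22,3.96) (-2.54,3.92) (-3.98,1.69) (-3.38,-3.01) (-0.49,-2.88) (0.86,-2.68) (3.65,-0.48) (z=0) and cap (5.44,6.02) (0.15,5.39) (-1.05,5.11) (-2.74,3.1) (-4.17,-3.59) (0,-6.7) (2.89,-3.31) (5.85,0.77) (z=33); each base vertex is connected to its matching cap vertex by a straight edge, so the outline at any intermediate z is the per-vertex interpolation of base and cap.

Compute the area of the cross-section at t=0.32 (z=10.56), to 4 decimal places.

Area at t=0.32: 49.2169

Cross-section at t=0.32: each vertex is (1-t)·p0[i] + t·p1[i].
  v1: (1-0.32)·(1.6,1.84) + 0.32·(5.44,6.02) = (2.8288,3.1776)
  v2: (1-0.32)·(-1.22,3.96) + 0.32·(0.15,5.39) = (-0.7816,4.4176)
  v3: (1-0.32)·(-2.54,3.92) + 0.32·(-1.05,5.11) = (-2.0632,4.3008)
  v4: (1-0.32)·(-3.98,1.69) + 0.32·(-2.74,3.1) = (-3.5832,2.1412)
  v5: (1-0.32)·(-3.38,-3.01) + 0.32·(-4.17,-3.59) = (-3.6328,-3.1956)
  v6: (1-0.32)·(-0.49,-2.88) + 0.32·(0,-6.7) = (-0.3332,-4.1024)
  v7: (1-0.32)·(0.86,-2.68) + 0.32·(2.89,-3.31) = (1.5096,-2.8816)
  v8: (1-0.32)·(3.65,-0.48) + 0.32·(5.85,0.77) = (4.3540,-0.0800)
Shoelace sum Σ(x_i·y_{i+1} − x_{i+1}·y_i):
  i=1: 2.8288·4.4176 − -0.7816·3.1776 = +14.9801 (running +14.9801)
  i=2: -0.7816·4.3008 − -2.0632·4.4176 = +5.7529 (running +20.7330)
  i=3: -2.0632·2.1412 − -3.5832·4.3008 = +10.9929 (running +31.7259)
  i=4: -3.5832·-3.1956 − -3.6328·2.1412 = +19.2290 (running +50.9549)
  i=5: -3.6328·-4.1024 − -0.3332·-3.1956 = +13.8384 (running +64.7934)
  i=6: -0.3332·-2.8816 − 1.5096·-4.1024 = +7.1531 (running +71.9465)
  i=7: 1.5096·-0.0800 − 4.3540·-2.8816 = +12.4257 (running +84.3722)
  i=8: 4.3540·3.1776 − 2.8288·-0.0800 = +14.0616 (running +98.4338)
Area = |Σ|/2 = |98.4338|/2 = 49.2169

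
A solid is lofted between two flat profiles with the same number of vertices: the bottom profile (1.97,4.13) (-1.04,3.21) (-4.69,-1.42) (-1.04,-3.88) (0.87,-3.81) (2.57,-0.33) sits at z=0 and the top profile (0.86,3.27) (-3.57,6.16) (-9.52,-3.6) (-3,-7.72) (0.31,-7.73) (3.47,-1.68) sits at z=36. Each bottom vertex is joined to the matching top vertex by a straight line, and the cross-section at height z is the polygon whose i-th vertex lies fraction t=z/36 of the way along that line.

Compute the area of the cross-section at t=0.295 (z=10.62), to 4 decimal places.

Area at t=0.295: 53.4510

Cross-section at t=0.295: each vertex is (1-t)·p0[i] + t·p1[i].
  v1: (1-0.295)·(1.97,4.13) + 0.295·(0.86,3.27) = (1.6426,3.8763)
  v2: (1-0.295)·(-1.04,3.21) + 0.295·(-3.57,6.16) = (-1.7863,4.0803)
  v3: (1-0.295)·(-4.69,-1.42) + 0.295·(-9.52,-3.6) = (-6.1149,-2.0631)
  v4: (1-0.295)·(-1.04,-3.88) + 0.295·(-3,-7.72) = (-1.6182,-5.0128)
  v5: (1-0.295)·(0.87,-3.81) + 0.295·(0.31,-7.73) = (0.7048,-4.9664)
  v6: (1-0.295)·(2.57,-0.33) + 0.295·(3.47,-1.68) = (2.8355,-0.7282)
Shoelace sum Σ(x_i·y_{i+1} − x_{i+1}·y_i):
  i=1: 1.6426·4.0803 − -1.7863·3.8763 = +13.6264 (running +13.6264)
  i=2: -1.7863·-2.0631 − -6.1149·4.0803 = +28.6355 (running +42.2620)
  i=3: -6.1149·-5.0128 − -1.6182·-2.0631 = +27.3140 (running +69.5760)
  i=4: -1.6182·-4.9664 − 0.7048·-5.0128 = +11.5696 (running +81.1456)
  i=5: 0.7048·-0.7282 − 2.8355·-4.9664 = +13.5690 (running +94.7146)
  i=6: 2.8355·3.8763 − 1.6426·-0.7282 = +12.1874 (running +106.9020)
Area = |Σ|/2 = |106.9020|/2 = 53.4510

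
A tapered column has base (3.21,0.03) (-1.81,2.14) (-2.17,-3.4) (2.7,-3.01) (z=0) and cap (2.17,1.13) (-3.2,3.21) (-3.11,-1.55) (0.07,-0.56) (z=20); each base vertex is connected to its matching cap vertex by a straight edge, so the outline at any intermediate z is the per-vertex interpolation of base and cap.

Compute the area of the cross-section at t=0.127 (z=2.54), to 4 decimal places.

Area at t=0.127: 20.6077

Cross-section at t=0.127: each vertex is (1-t)·p0[i] + t·p1[i].
  v1: (1-0.127)·(3.21,0.03) + 0.127·(2.17,1.13) = (3.0779,0.1697)
  v2: (1-0.127)·(-1.81,2.14) + 0.127·(-3.2,3.21) = (-1.9865,2.2759)
  v3: (1-0.127)·(-2.17,-3.4) + 0.127·(-3.11,-1.55) = (-2.2894,-3.1650)
  v4: (1-0.127)·(2.7,-3.01) + 0.127·(0.07,-0.56) = (2.3660,-2.6988)
Shoelace sum Σ(x_i·y_{i+1} − x_{i+1}·y_i):
  i=1: 3.0779·2.2759 − -1.9865·0.1697 = +7.3421 (running +7.3421)
  i=2: -1.9865·-3.1650 − -2.2894·2.2759 = +11.4978 (running +18.8400)
  i=3: -2.2894·-2.6988 − 2.3660·-3.1650 = +13.6672 (running +32.5071)
  i=4: 2.3660·0.1697 − 3.0779·-2.6988 = +8.7084 (running +41.2155)
Area = |Σ|/2 = |41.2155|/2 = 20.6077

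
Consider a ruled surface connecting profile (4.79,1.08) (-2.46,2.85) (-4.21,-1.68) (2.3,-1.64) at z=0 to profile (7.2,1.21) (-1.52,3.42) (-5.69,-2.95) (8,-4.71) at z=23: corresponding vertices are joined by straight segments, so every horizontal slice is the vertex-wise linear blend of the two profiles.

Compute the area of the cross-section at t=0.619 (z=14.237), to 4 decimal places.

Area at t=0.619: 52.4368

Cross-section at t=0.619: each vertex is (1-t)·p0[i] + t·p1[i].
  v1: (1-0.619)·(4.79,1.08) + 0.619·(7.2,1.21) = (6.2818,1.1605)
  v2: (1-0.619)·(-2.46,2.85) + 0.619·(-1.52,3.42) = (-1.8781,3.2028)
  v3: (1-0.619)·(-4.21,-1.68) + 0.619·(-5.69,-2.95) = (-5.1261,-2.4661)
  v4: (1-0.619)·(2.3,-1.64) + 0.619·(8,-4.71) = (5.8283,-3.5403)
Shoelace sum Σ(x_i·y_{i+1} − x_{i+1}·y_i):
  i=1: 6.2818·3.2028 − -1.8781·1.1605 = +22.2990 (running +22.2990)
  i=2: -1.8781·-2.4661 − -5.1261·3.2028 = +21.0498 (running +43.3489)
  i=3: -5.1261·-3.5403 − 5.8283·-2.4661 = +32.5215 (running +75.8704)
  i=4: 5.8283·1.1605 − 6.2818·-3.5403 = +29.0032 (running +104.8735)
Area = |Σ|/2 = |104.8735|/2 = 52.4368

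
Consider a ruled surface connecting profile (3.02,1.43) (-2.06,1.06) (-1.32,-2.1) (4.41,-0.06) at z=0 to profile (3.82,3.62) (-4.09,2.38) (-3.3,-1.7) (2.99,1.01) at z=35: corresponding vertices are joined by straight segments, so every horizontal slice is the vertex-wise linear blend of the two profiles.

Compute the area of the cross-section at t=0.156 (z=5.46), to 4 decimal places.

Cross-section at t=0.156: each vertex is (1-t)·p0[i] + t·p1[i].
  v1: (1-0.156)·(3.02,1.43) + 0.156·(3.82,3.62) = (3.1448,1.7716)
  v2: (1-0.156)·(-2.06,1.06) + 0.156·(-4.09,2.38) = (-2.3767,1.2659)
  v3: (1-0.156)·(-1.32,-2.1) + 0.156·(-3.3,-1.7) = (-1.6289,-2.0376)
  v4: (1-0.156)·(4.41,-0.06) + 0.156·(2.99,1.01) = (4.1885,0.1069)
Shoelace sum Σ(x_i·y_{i+1} − x_{i+1}·y_i):
  i=1: 3.1448·1.2659 − -2.3767·1.7716 = +8.1917 (running +8.1917)
  i=2: -2.3767·-2.0376 − -1.6289·1.2659 = +6.9048 (running +15.0964)
  i=3: -1.6289·0.1069 − 4.1885·-2.0376 = +8.3603 (running +23.4567)
  i=4: 4.1885·1.7716 − 3.1448·0.1069 = +7.0842 (running +30.5410)
Area = |Σ|/2 = |30.5410|/2 = 15.2705

Area at t=0.156: 15.2705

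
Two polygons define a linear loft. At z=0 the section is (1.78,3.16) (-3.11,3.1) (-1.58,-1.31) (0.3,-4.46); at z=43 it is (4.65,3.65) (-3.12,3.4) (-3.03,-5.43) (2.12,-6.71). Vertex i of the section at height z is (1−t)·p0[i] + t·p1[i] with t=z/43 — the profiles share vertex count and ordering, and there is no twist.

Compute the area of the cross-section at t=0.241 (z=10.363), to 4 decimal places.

Area at t=0.241: 28.7349

Cross-section at t=0.241: each vertex is (1-t)·p0[i] + t·p1[i].
  v1: (1-0.241)·(1.78,3.16) + 0.241·(4.65,3.65) = (2.4717,3.2781)
  v2: (1-0.241)·(-3.11,3.1) + 0.241·(-3.12,3.4) = (-3.1124,3.1723)
  v3: (1-0.241)·(-1.58,-1.31) + 0.241·(-3.03,-5.43) = (-1.9295,-2.3029)
  v4: (1-0.241)·(0.3,-4.46) + 0.241·(2.12,-6.71) = (0.7386,-5.0023)
Shoelace sum Σ(x_i·y_{i+1} − x_{i+1}·y_i):
  i=1: 2.4717·3.1723 − -3.1124·3.2781 = +18.0436 (running +18.0436)
  i=2: -3.1124·-2.3029 − -1.9295·3.1723 = +13.2884 (running +31.3321)
  i=3: -1.9295·-5.0023 − 0.7386·-2.3029 = +11.3526 (running +42.6846)
  i=4: 0.7386·3.2781 − 2.4717·-5.0023 = +14.7852 (running +57.4698)
Area = |Σ|/2 = |57.4698|/2 = 28.7349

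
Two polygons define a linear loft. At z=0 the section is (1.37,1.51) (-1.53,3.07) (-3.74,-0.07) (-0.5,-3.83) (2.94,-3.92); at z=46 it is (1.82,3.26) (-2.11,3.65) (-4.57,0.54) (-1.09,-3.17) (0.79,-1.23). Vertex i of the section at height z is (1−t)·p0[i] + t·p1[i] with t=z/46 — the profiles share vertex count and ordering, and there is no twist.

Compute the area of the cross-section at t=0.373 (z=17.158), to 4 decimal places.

Area at t=0.373: 27.6812

Cross-section at t=0.373: each vertex is (1-t)·p0[i] + t·p1[i].
  v1: (1-0.373)·(1.37,1.51) + 0.373·(1.82,3.26) = (1.5379,2.1627)
  v2: (1-0.373)·(-1.53,3.07) + 0.373·(-2.11,3.65) = (-1.7463,3.2863)
  v3: (1-0.373)·(-3.74,-0.07) + 0.373·(-4.57,0.54) = (-4.0496,0.1575)
  v4: (1-0.373)·(-0.5,-3.83) + 0.373·(-1.09,-3.17) = (-0.7201,-3.5838)
  v5: (1-0.373)·(2.94,-3.92) + 0.373·(0.79,-1.23) = (2.1380,-2.9166)
Shoelace sum Σ(x_i·y_{i+1} − x_{i+1}·y_i):
  i=1: 1.5379·3.2863 − -1.7463·2.1627 = +8.8308 (running +8.8308)
  i=2: -1.7463·0.1575 − -4.0496·3.2863 = +13.0332 (running +21.8640)
  i=3: -4.0496·-3.5838 − -0.7201·0.1575 = +14.6264 (running +36.4905)
  i=4: -0.7201·-2.9166 − 2.1380·-3.5838 = +9.7626 (running +46.2530)
  i=5: 2.1380·2.1627 − 1.5379·-2.9166 = +9.1094 (running +55.3624)
Area = |Σ|/2 = |55.3624|/2 = 27.6812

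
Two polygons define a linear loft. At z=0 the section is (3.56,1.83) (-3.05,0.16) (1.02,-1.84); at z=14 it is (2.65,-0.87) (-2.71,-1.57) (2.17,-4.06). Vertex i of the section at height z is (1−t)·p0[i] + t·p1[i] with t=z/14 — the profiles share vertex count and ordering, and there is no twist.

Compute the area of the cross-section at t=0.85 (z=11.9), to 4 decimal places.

Cross-section at t=0.85: each vertex is (1-t)·p0[i] + t·p1[i].
  v1: (1-0.85)·(3.56,1.83) + 0.85·(2.65,-0.87) = (2.7865,-0.4650)
  v2: (1-0.85)·(-3.05,0.16) + 0.85·(-2.71,-1.57) = (-2.7610,-1.3105)
  v3: (1-0.85)·(1.02,-1.84) + 0.85·(2.17,-4.06) = (1.9975,-3.7270)
Shoelace sum Σ(x_i·y_{i+1} − x_{i+1}·y_i):
  i=1: 2.7865·-1.3105 − -2.7610·-0.4650 = -4.9356 (running -4.9356)
  i=2: -2.7610·-3.7270 − 1.9975·-1.3105 = +12.9080 (running +7.9724)
  i=3: 1.9975·-0.4650 − 2.7865·-3.7270 = +9.4564 (running +17.4288)
Area = |Σ|/2 = |17.4288|/2 = 8.7144

Area at t=0.85: 8.7144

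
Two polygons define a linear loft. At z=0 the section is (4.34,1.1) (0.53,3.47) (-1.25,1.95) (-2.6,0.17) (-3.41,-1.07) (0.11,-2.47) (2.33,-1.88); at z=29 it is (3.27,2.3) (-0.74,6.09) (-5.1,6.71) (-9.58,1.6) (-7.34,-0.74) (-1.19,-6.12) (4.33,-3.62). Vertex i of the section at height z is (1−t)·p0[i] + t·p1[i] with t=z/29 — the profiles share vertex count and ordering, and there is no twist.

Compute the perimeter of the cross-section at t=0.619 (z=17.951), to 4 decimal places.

Cross-section at t=0.619: each vertex is (1-t)·p0[i] + t·p1[i].
  v1: (1-0.619)·(4.34,1.1) + 0.619·(3.27,2.3) = (3.6777,1.8428)
  v2: (1-0.619)·(0.53,3.47) + 0.619·(-0.74,6.09) = (-0.2561,5.0918)
  v3: (1-0.619)·(-1.25,1.95) + 0.619·(-5.1,6.71) = (-3.6331,4.8964)
  v4: (1-0.619)·(-2.6,0.17) + 0.619·(-9.58,1.6) = (-6.9206,1.0552)
  v5: (1-0.619)·(-3.41,-1.07) + 0.619·(-7.34,-0.74) = (-5.8427,-0.8657)
  v6: (1-0.619)·(0.11,-2.47) + 0.619·(-1.19,-6.12) = (-0.6947,-4.7294)
  v7: (1-0.619)·(2.33,-1.88) + 0.619·(4.33,-3.62) = (3.5680,-2.9571)
Perimeter = Σ |v_{i+1} − v_i|:
  edge 1→2: √(-3.9338² + 3.2490²) = 5.1020 (running 5.1020)
  edge 2→3: √(-3.3770² + -0.1953²) = 3.3827 (running 8.4847)
  edge 3→4: √(-3.2875² + -3.8413²) = 5.0560 (running 13.5407)
  edge 4→5: √(1.0779² + -1.9209²) = 2.2027 (running 15.7433)
  edge 5→6: √(5.1480² + -3.8636²) = 6.4365 (running 22.1799)
  edge 6→7: √(4.2627² + 1.7723²) = 4.6165 (running 26.7963)
  edge 7→1: √(0.1097² + 4.7999²) = 4.8011 (running 31.5975)
Perimeter = 31.5975

Perimeter at t=0.619: 31.5975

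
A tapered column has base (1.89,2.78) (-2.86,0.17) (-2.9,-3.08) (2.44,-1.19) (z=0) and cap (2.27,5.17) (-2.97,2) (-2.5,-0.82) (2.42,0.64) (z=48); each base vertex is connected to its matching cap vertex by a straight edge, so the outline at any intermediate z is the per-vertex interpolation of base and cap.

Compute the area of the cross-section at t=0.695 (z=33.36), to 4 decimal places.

Area at t=0.695: 19.2023

Cross-section at t=0.695: each vertex is (1-t)·p0[i] + t·p1[i].
  v1: (1-0.695)·(1.89,2.78) + 0.695·(2.27,5.17) = (2.1541,4.4410)
  v2: (1-0.695)·(-2.86,0.17) + 0.695·(-2.97,2) = (-2.9365,1.4418)
  v3: (1-0.695)·(-2.9,-3.08) + 0.695·(-2.5,-0.82) = (-2.6220,-1.5093)
  v4: (1-0.695)·(2.44,-1.19) + 0.695·(2.42,0.64) = (2.4261,0.0818)
Shoelace sum Σ(x_i·y_{i+1} − x_{i+1}·y_i):
  i=1: 2.1541·1.4418 − -2.9365·4.4410 = +16.1468 (running +16.1468)
  i=2: -2.9365·-1.5093 − -2.6220·1.4418 = +8.2125 (running +24.3593)
  i=3: -2.6220·0.0818 − 2.4261·-1.5093 = +3.4471 (running +27.8064)
  i=4: 2.4261·4.4410 − 2.1541·0.0818 = +10.5981 (running +38.4045)
Area = |Σ|/2 = |38.4045|/2 = 19.2023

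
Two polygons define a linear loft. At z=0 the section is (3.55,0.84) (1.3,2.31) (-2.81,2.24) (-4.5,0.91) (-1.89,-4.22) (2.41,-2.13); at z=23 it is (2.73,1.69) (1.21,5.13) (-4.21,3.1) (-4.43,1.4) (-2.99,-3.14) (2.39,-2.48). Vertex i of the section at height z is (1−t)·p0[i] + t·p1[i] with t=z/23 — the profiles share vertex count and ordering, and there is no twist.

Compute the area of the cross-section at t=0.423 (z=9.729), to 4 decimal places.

Cross-section at t=0.423: each vertex is (1-t)·p0[i] + t·p1[i].
  v1: (1-0.423)·(3.55,0.84) + 0.423·(2.73,1.69) = (3.2031,1.1995)
  v2: (1-0.423)·(1.3,2.31) + 0.423·(1.21,5.13) = (1.2619,3.5029)
  v3: (1-0.423)·(-2.81,2.24) + 0.423·(-4.21,3.1) = (-3.4022,2.6038)
  v4: (1-0.423)·(-4.5,0.91) + 0.423·(-4.43,1.4) = (-4.4704,1.1173)
  v5: (1-0.423)·(-1.89,-4.22) + 0.423·(-2.99,-3.14) = (-2.3553,-3.7632)
  v6: (1-0.423)·(2.41,-2.13) + 0.423·(2.39,-2.48) = (2.4015,-2.2780)
Shoelace sum Σ(x_i·y_{i+1} − x_{i+1}·y_i):
  i=1: 3.2031·3.5029 − 1.2619·1.1995 = +9.7064 (running +9.7064)
  i=2: 1.2619·2.6038 − -3.4022·3.5029 = +15.2032 (running +24.9096)
  i=3: -3.4022·1.1173 − -4.4704·2.6038 = +7.8387 (running +32.7484)
  i=4: -4.4704·-3.7632 − -2.3553·1.1173 = +19.4543 (running +52.2027)
  i=5: -2.3553·-2.2780 − 2.4015·-3.7632 = +14.4029 (running +66.6055)
  i=6: 2.4015·1.1995 − 3.2031·-2.2780 = +10.1777 (running +76.7832)
Area = |Σ|/2 = |76.7832|/2 = 38.3916

Area at t=0.423: 38.3916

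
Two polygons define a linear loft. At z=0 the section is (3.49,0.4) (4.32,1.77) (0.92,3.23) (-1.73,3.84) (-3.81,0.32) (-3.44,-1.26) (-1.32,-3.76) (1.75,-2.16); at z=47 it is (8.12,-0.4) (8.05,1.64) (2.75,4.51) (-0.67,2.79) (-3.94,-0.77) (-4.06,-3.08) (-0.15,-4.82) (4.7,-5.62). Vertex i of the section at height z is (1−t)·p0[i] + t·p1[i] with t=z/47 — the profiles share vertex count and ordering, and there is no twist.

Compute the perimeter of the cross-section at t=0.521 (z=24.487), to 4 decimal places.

Cross-section at t=0.521: each vertex is (1-t)·p0[i] + t·p1[i].
  v1: (1-0.521)·(3.49,0.4) + 0.521·(8.12,-0.4) = (5.9022,-0.0168)
  v2: (1-0.521)·(4.32,1.77) + 0.521·(8.05,1.64) = (6.2633,1.7023)
  v3: (1-0.521)·(0.92,3.23) + 0.521·(2.75,4.51) = (1.8734,3.8969)
  v4: (1-0.521)·(-1.73,3.84) + 0.521·(-0.67,2.79) = (-1.1777,3.2930)
  v5: (1-0.521)·(-3.81,0.32) + 0.521·(-3.94,-0.77) = (-3.8777,-0.2479)
  v6: (1-0.521)·(-3.44,-1.26) + 0.521·(-4.06,-3.08) = (-3.7630,-2.2082)
  v7: (1-0.521)·(-1.32,-3.76) + 0.521·(-0.15,-4.82) = (-0.7104,-4.3123)
  v8: (1-0.521)·(1.75,-2.16) + 0.521·(4.7,-5.62) = (3.2870,-3.9627)
Perimeter = Σ |v_{i+1} − v_i|:
  edge 1→2: √(0.3611² + 1.7191²) = 1.7566 (running 1.7566)
  edge 2→3: √(-4.3899² + 2.1946²) = 4.9079 (running 6.6645)
  edge 3→4: √(-3.0512² + -0.6039²) = 3.1104 (running 9.7749)
  edge 4→5: √(-2.7000² + -3.5408²) = 4.4528 (running 14.2277)
  edge 5→6: √(0.1147² + -1.9603²) = 1.9637 (running 16.1913)
  edge 6→7: √(3.0526² + -2.1040²) = 3.7075 (running 19.8988)
  edge 7→8: √(3.9974² + 0.3496²) = 4.0126 (running 23.9114)
  edge 8→1: √(2.6153² + 3.9459²) = 4.7339 (running 28.6453)
Perimeter = 28.6453

Perimeter at t=0.521: 28.6453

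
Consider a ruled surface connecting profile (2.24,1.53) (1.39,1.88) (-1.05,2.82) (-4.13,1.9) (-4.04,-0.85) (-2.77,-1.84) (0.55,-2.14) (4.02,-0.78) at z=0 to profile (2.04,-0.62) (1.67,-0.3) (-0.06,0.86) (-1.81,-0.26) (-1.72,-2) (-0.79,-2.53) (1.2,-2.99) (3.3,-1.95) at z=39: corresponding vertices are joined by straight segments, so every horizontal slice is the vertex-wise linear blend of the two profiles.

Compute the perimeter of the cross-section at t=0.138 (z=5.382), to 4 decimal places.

Cross-section at t=0.138: each vertex is (1-t)·p0[i] + t·p1[i].
  v1: (1-0.138)·(2.24,1.53) + 0.138·(2.04,-0.62) = (2.2124,1.2333)
  v2: (1-0.138)·(1.39,1.88) + 0.138·(1.67,-0.3) = (1.4286,1.5792)
  v3: (1-0.138)·(-1.05,2.82) + 0.138·(-0.06,0.86) = (-0.9134,2.5495)
  v4: (1-0.138)·(-4.13,1.9) + 0.138·(-1.81,-0.26) = (-3.8098,1.6019)
  v5: (1-0.138)·(-4.04,-0.85) + 0.138·(-1.72,-2) = (-3.7198,-1.0087)
  v6: (1-0.138)·(-2.77,-1.84) + 0.138·(-0.79,-2.53) = (-2.4968,-1.9352)
  v7: (1-0.138)·(0.55,-2.14) + 0.138·(1.2,-2.99) = (0.6397,-2.2573)
  v8: (1-0.138)·(4.02,-0.78) + 0.138·(3.3,-1.95) = (3.9206,-0.9415)
Perimeter = Σ |v_{i+1} − v_i|:
  edge 1→2: √(-0.7838² + 0.3459²) = 0.8567 (running 0.8567)
  edge 2→3: √(-2.3420² + 0.9704²) = 2.5351 (running 3.3918)
  edge 3→4: √(-2.8965² + -0.9476²) = 3.0475 (running 6.4393)
  edge 4→5: √(0.0900² + -2.6106²) = 2.6122 (running 9.0515)
  edge 5→6: √(1.2231² + -0.9265²) = 1.5344 (running 10.5859)
  edge 6→7: √(3.1365² + -0.3221²) = 3.1530 (running 13.7388)
  edge 7→8: √(3.2809² + 1.3158²) = 3.5350 (running 17.2738)
  edge 8→1: √(-1.7082² + 2.1748²) = 2.7654 (running 20.0392)
Perimeter = 20.0392

Perimeter at t=0.138: 20.0392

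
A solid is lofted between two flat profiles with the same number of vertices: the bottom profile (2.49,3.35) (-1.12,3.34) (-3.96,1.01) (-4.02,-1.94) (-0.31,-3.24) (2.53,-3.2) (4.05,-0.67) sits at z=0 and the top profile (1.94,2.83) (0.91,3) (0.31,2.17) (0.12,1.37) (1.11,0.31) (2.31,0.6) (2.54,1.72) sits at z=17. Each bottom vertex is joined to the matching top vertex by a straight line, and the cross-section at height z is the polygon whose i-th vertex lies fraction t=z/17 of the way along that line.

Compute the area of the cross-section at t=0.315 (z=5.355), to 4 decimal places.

Cross-section at t=0.315: each vertex is (1-t)·p0[i] + t·p1[i].
  v1: (1-0.315)·(2.49,3.35) + 0.315·(1.94,2.83) = (2.3168,3.1862)
  v2: (1-0.315)·(-1.12,3.34) + 0.315·(0.91,3) = (-0.4806,3.2329)
  v3: (1-0.315)·(-3.96,1.01) + 0.315·(0.31,2.17) = (-2.6150,1.3754)
  v4: (1-0.315)·(-4.02,-1.94) + 0.315·(0.12,1.37) = (-2.7159,-0.8973)
  v5: (1-0.315)·(-0.31,-3.24) + 0.315·(1.11,0.31) = (0.1373,-2.1218)
  v6: (1-0.315)·(2.53,-3.2) + 0.315·(2.31,0.6) = (2.4607,-2.0030)
  v7: (1-0.315)·(4.05,-0.67) + 0.315·(2.54,1.72) = (3.5743,0.0828)
Shoelace sum Σ(x_i·y_{i+1} − x_{i+1}·y_i):
  i=1: 2.3168·3.2329 − -0.4806·3.1862 = +9.0209 (running +9.0209)
  i=2: -0.4806·1.3754 − -2.6150·3.2329 = +7.7929 (running +16.8139)
  i=3: -2.6150·-0.8973 − -2.7159·1.3754 = +6.0820 (running +22.8958)
  i=4: -2.7159·-2.1218 − 0.1373·-0.8973 = +5.8857 (running +28.7815)
  i=5: 0.1373·-2.0030 − 2.4607·-2.1218 = +4.9460 (running +33.7275)
  i=6: 2.4607·0.0828 − 3.5743·-2.0030 = +7.3633 (running +41.0908)
  i=7: 3.5743·3.1862 − 2.3168·0.0828 = +11.1967 (running +52.2874)
Area = |Σ|/2 = |52.2874|/2 = 26.1437

Area at t=0.315: 26.1437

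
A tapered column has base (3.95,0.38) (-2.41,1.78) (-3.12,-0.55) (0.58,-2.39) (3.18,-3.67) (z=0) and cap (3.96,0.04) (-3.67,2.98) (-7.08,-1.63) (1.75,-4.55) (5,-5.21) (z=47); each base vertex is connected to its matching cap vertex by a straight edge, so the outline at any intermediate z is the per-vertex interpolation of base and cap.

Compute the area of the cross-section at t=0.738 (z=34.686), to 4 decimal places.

Area at t=0.738: 44.1458

Cross-section at t=0.738: each vertex is (1-t)·p0[i] + t·p1[i].
  v1: (1-0.738)·(3.95,0.38) + 0.738·(3.96,0.04) = (3.9574,0.1291)
  v2: (1-0.738)·(-2.41,1.78) + 0.738·(-3.67,2.98) = (-3.3399,2.6656)
  v3: (1-0.738)·(-3.12,-0.55) + 0.738·(-7.08,-1.63) = (-6.0425,-1.3470)
  v4: (1-0.738)·(0.58,-2.39) + 0.738·(1.75,-4.55) = (1.4435,-3.9841)
  v5: (1-0.738)·(3.18,-3.67) + 0.738·(5,-5.21) = (4.5232,-4.8065)
Shoelace sum Σ(x_i·y_{i+1} − x_{i+1}·y_i):
  i=1: 3.9574·2.6656 − -3.3399·0.1291 = +10.9799 (running +10.9799)
  i=2: -3.3399·-1.3470 − -6.0425·2.6656 = +20.6058 (running +31.5857)
  i=3: -6.0425·-3.9841 − 1.4435·-1.3470 = +26.0181 (running +57.6038)
  i=4: 1.4435·-4.8065 − 4.5232·-3.9841 = +11.0826 (running +68.6864)
  i=5: 4.5232·0.1291 − 3.9574·-4.8065 = +19.6051 (running +88.2915)
Area = |Σ|/2 = |88.2915|/2 = 44.1458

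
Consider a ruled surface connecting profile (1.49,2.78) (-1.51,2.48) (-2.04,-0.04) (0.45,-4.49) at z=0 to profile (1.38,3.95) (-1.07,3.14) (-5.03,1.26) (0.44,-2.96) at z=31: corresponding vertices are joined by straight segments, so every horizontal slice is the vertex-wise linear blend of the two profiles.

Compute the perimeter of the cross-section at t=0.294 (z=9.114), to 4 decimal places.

Cross-section at t=0.294: each vertex is (1-t)·p0[i] + t·p1[i].
  v1: (1-0.294)·(1.49,2.78) + 0.294·(1.38,3.95) = (1.4577,3.1240)
  v2: (1-0.294)·(-1.51,2.48) + 0.294·(-1.07,3.14) = (-1.3806,2.6740)
  v3: (1-0.294)·(-2.04,-0.04) + 0.294·(-5.03,1.26) = (-2.9191,0.3422)
  v4: (1-0.294)·(0.45,-4.49) + 0.294·(0.44,-2.96) = (0.4471,-4.0402)
Perimeter = Σ |v_{i+1} − v_i|:
  edge 1→2: √(-2.8383² + -0.4499²) = 2.8737 (running 2.8737)
  edge 2→3: √(-1.5384² + -2.3318²) = 2.7936 (running 5.6673)
  edge 3→4: √(3.3661² + -4.3824²) = 5.5259 (running 11.1933)
  edge 4→1: √(1.0106² + 7.1642²) = 7.2351 (running 18.4284)
Perimeter = 18.4284

Perimeter at t=0.294: 18.4284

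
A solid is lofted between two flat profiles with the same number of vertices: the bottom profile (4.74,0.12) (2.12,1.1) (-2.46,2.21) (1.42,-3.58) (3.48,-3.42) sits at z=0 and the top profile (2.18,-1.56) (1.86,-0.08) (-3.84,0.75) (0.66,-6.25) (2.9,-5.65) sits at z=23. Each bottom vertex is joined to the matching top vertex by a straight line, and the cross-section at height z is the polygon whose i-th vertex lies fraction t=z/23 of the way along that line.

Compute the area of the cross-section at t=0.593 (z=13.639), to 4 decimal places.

Area at t=0.593: 23.3591

Cross-section at t=0.593: each vertex is (1-t)·p0[i] + t·p1[i].
  v1: (1-0.593)·(4.74,0.12) + 0.593·(2.18,-1.56) = (3.2219,-0.8762)
  v2: (1-0.593)·(2.12,1.1) + 0.593·(1.86,-0.08) = (1.9658,0.4003)
  v3: (1-0.593)·(-2.46,2.21) + 0.593·(-3.84,0.75) = (-3.2783,1.3442)
  v4: (1-0.593)·(1.42,-3.58) + 0.593·(0.66,-6.25) = (0.9693,-5.1633)
  v5: (1-0.593)·(3.48,-3.42) + 0.593·(2.9,-5.65) = (3.1361,-4.7424)
Shoelace sum Σ(x_i·y_{i+1} − x_{i+1}·y_i):
  i=1: 3.2219·0.4003 − 1.9658·-0.8762 = +3.0121 (running +3.0121)
  i=2: 1.9658·1.3442 − -3.2783·0.4003 = +3.9547 (running +6.9668)
  i=3: -3.2783·-5.1633 − 0.9693·1.3442 = +15.6241 (running +22.5909)
  i=4: 0.9693·-4.7424 − 3.1361·-5.1633 = +11.5956 (running +34.1865)
  i=5: 3.1361·-0.8762 − 3.2219·-4.7424 = +12.5317 (running +46.7181)
Area = |Σ|/2 = |46.7181|/2 = 23.3591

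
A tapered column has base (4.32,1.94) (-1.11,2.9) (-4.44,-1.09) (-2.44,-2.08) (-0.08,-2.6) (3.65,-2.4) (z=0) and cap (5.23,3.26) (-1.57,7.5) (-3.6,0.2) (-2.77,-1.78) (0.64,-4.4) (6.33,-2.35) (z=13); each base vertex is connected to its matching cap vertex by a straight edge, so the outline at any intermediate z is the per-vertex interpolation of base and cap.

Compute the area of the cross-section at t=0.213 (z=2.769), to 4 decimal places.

Area at t=0.213: 42.2358

Cross-section at t=0.213: each vertex is (1-t)·p0[i] + t·p1[i].
  v1: (1-0.213)·(4.32,1.94) + 0.213·(5.23,3.26) = (4.5138,2.2212)
  v2: (1-0.213)·(-1.11,2.9) + 0.213·(-1.57,7.5) = (-1.2080,3.8798)
  v3: (1-0.213)·(-4.44,-1.09) + 0.213·(-3.6,0.2) = (-4.2611,-0.8152)
  v4: (1-0.213)·(-2.44,-2.08) + 0.213·(-2.77,-1.78) = (-2.5103,-2.0161)
  v5: (1-0.213)·(-0.08,-2.6) + 0.213·(0.64,-4.4) = (0.0734,-2.9834)
  v6: (1-0.213)·(3.65,-2.4) + 0.213·(6.33,-2.35) = (4.2208,-2.3894)
Shoelace sum Σ(x_i·y_{i+1} − x_{i+1}·y_i):
  i=1: 4.5138·3.8798 − -1.2080·2.2212 = +20.1959 (running +20.1959)
  i=2: -1.2080·-0.8152 − -4.2611·3.8798 = +17.5169 (running +37.7128)
  i=3: -4.2611·-2.0161 − -2.5103·-0.8152 = +6.5443 (running +44.2571)
  i=4: -2.5103·-2.9834 − 0.0734·-2.0161 = +7.6371 (running +51.8942)
  i=5: 0.0734·-2.3894 − 4.2208·-2.9834 = +12.4172 (running +64.3114)
  i=6: 4.2208·2.2212 − 4.5138·-2.3894 = +20.1603 (running +84.4716)
Area = |Σ|/2 = |84.4716|/2 = 42.2358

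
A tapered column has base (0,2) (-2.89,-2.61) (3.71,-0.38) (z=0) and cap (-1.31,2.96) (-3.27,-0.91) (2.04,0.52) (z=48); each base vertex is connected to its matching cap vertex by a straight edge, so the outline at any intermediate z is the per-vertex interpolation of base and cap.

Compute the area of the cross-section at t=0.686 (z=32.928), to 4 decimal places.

Cross-section at t=0.686: each vertex is (1-t)·p0[i] + t·p1[i].
  v1: (1-0.686)·(0,2) + 0.686·(-1.31,2.96) = (-0.8987,2.6586)
  v2: (1-0.686)·(-2.89,-2.61) + 0.686·(-3.27,-0.91) = (-3.1507,-1.4438)
  v3: (1-0.686)·(3.71,-0.38) + 0.686·(2.04,0.52) = (2.5644,0.2374)
Shoelace sum Σ(x_i·y_{i+1} − x_{i+1}·y_i):
  i=1: -0.8987·-1.4438 − -3.1507·2.6586 = +9.6738 (running +9.6738)
  i=2: -3.1507·0.2374 − 2.5644·-1.4438 = +2.9545 (running +12.6282)
  i=3: 2.5644·2.6586 − -0.8987·0.2374 = +7.0309 (running +19.6591)
Area = |Σ|/2 = |19.6591|/2 = 9.8296

Area at t=0.686: 9.8296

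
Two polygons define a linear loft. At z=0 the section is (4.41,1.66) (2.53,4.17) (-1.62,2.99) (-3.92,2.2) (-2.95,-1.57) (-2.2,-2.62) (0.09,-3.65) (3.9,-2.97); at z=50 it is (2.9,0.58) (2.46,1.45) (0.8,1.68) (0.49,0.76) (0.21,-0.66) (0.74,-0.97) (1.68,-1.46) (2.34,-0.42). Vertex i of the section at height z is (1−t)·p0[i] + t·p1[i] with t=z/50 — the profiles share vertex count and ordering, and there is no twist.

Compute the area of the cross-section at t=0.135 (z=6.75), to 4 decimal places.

Area at t=0.135: 39.6216

Cross-section at t=0.135: each vertex is (1-t)·p0[i] + t·p1[i].
  v1: (1-0.135)·(4.41,1.66) + 0.135·(2.9,0.58) = (4.2062,1.5142)
  v2: (1-0.135)·(2.53,4.17) + 0.135·(2.46,1.45) = (2.5206,3.8028)
  v3: (1-0.135)·(-1.62,2.99) + 0.135·(0.8,1.68) = (-1.2933,2.8132)
  v4: (1-0.135)·(-3.92,2.2) + 0.135·(0.49,0.76) = (-3.3247,2.0056)
  v5: (1-0.135)·(-2.95,-1.57) + 0.135·(0.21,-0.66) = (-2.5234,-1.4471)
  v6: (1-0.135)·(-2.2,-2.62) + 0.135·(0.74,-0.97) = (-1.8031,-2.3973)
  v7: (1-0.135)·(0.09,-3.65) + 0.135·(1.68,-1.46) = (0.3046,-3.3543)
  v8: (1-0.135)·(3.9,-2.97) + 0.135·(2.34,-0.42) = (3.6894,-2.6258)
Shoelace sum Σ(x_i·y_{i+1} − x_{i+1}·y_i):
  i=1: 4.2062·3.8028 − 2.5206·1.5142 = +12.1785 (running +12.1785)
  i=2: 2.5206·2.8132 − -1.2933·3.8028 = +12.0088 (running +24.1874)
  i=3: -1.2933·2.0056 − -3.3247·2.8132 = +6.7589 (running +30.9463)
  i=4: -3.3247·-1.4471 − -2.5234·2.0056 = +9.8722 (running +40.8185)
  i=5: -2.5234·-2.3973 − -1.8031·-1.4471 = +3.4399 (running +44.2583)
  i=6: -1.8031·-3.3543 − 0.3046·-2.3973 = +6.7786 (running +51.0369)
  i=7: 0.3046·-2.6258 − 3.6894·-3.3543 = +11.5756 (running +62.6125)
  i=8: 3.6894·1.5142 − 4.2062·-2.6258 = +16.6308 (running +79.2433)
Area = |Σ|/2 = |79.2433|/2 = 39.6216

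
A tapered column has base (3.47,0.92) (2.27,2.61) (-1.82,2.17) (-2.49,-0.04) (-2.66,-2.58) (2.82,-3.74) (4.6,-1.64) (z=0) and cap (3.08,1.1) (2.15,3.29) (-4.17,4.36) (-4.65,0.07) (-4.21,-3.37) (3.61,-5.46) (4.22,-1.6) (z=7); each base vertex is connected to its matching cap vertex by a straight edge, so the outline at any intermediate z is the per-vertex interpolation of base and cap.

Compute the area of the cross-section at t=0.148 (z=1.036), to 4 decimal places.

Cross-section at t=0.148: each vertex is (1-t)·p0[i] + t·p1[i].
  v1: (1-0.148)·(3.47,0.92) + 0.148·(3.08,1.1) = (3.4123,0.9466)
  v2: (1-0.148)·(2.27,2.61) + 0.148·(2.15,3.29) = (2.2522,2.7106)
  v3: (1-0.148)·(-1.82,2.17) + 0.148·(-4.17,4.36) = (-2.1678,2.4941)
  v4: (1-0.148)·(-2.49,-0.04) + 0.148·(-4.65,0.07) = (-2.8097,-0.0237)
  v5: (1-0.148)·(-2.66,-2.58) + 0.148·(-4.21,-3.37) = (-2.8894,-2.6969)
  v6: (1-0.148)·(2.82,-3.74) + 0.148·(3.61,-5.46) = (2.9369,-3.9946)
  v7: (1-0.148)·(4.6,-1.64) + 0.148·(4.22,-1.6) = (4.5438,-1.6341)
Shoelace sum Σ(x_i·y_{i+1} − x_{i+1}·y_i):
  i=1: 3.4123·2.7106 − 2.2522·0.9466 = +7.1174 (running +7.1174)
  i=2: 2.2522·2.4941 − -2.1678·2.7106 = +11.4935 (running +18.6109)
  i=3: -2.1678·-0.0237 − -2.8097·2.4941 = +7.0591 (running +25.6700)
  i=4: -2.8097·-2.6969 − -2.8894·-0.0237 = +7.5089 (running +33.1789)
  i=5: -2.8894·-3.9946 − 2.9369·-2.6969 = +19.4625 (running +52.6414)
  i=6: 2.9369·-1.6341 − 4.5438·-3.9946 = +13.3512 (running +65.9926)
  i=7: 4.5438·0.9466 − 3.4123·-1.6341 = +9.8772 (running +75.8699)
Area = |Σ|/2 = |75.8699|/2 = 37.9349

Area at t=0.148: 37.9349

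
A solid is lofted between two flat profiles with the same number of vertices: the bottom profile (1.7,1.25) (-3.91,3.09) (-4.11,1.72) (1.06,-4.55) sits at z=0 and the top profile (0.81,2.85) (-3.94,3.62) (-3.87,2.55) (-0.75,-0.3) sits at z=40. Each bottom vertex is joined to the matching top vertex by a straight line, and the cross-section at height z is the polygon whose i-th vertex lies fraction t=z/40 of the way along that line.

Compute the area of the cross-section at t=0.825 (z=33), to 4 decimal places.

Cross-section at t=0.825: each vertex is (1-t)·p0[i] + t·p1[i].
  v1: (1-0.825)·(1.7,1.25) + 0.825·(0.81,2.85) = (0.9658,2.5700)
  v2: (1-0.825)·(-3.91,3.09) + 0.825·(-3.94,3.62) = (-3.9348,3.5272)
  v3: (1-0.825)·(-4.11,1.72) + 0.825·(-3.87,2.55) = (-3.9120,2.4047)
  v4: (1-0.825)·(1.06,-4.55) + 0.825·(-0.75,-0.3) = (-0.4332,-1.0438)
Shoelace sum Σ(x_i·y_{i+1} − x_{i+1}·y_i):
  i=1: 0.9658·3.5272 − -3.9348·2.5700 = +13.5187 (running +13.5187)
  i=2: -3.9348·2.4047 − -3.9120·3.5272 = +4.3365 (running +17.8553)
  i=3: -3.9120·-1.0438 − -0.4332·2.4047 = +5.1250 (running +22.9803)
  i=4: -0.4332·2.5700 − 0.9658·-1.0438 = -0.1055 (running +22.8748)
Area = |Σ|/2 = |22.8748|/2 = 11.4374

Area at t=0.825: 11.4374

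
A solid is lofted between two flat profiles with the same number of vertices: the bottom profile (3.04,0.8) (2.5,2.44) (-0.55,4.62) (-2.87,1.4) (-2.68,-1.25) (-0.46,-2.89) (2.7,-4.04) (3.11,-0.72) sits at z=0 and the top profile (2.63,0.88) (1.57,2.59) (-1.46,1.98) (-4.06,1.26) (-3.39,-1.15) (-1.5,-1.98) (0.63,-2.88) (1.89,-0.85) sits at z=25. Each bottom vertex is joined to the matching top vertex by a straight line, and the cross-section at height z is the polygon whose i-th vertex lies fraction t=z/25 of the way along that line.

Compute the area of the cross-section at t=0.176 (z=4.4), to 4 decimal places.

Cross-section at t=0.176: each vertex is (1-t)·p0[i] + t·p1[i].
  v1: (1-0.176)·(3.04,0.8) + 0.176·(2.63,0.88) = (2.9678,0.8141)
  v2: (1-0.176)·(2.5,2.44) + 0.176·(1.57,2.59) = (2.3363,2.4664)
  v3: (1-0.176)·(-0.55,4.62) + 0.176·(-1.46,1.98) = (-0.7102,4.1554)
  v4: (1-0.176)·(-2.87,1.4) + 0.176·(-4.06,1.26) = (-3.0794,1.3754)
  v5: (1-0.176)·(-2.68,-1.25) + 0.176·(-3.39,-1.15) = (-2.8050,-1.2324)
  v6: (1-0.176)·(-0.46,-2.89) + 0.176·(-1.5,-1.98) = (-0.6430,-2.7298)
  v7: (1-0.176)·(2.7,-4.04) + 0.176·(0.63,-2.88) = (2.3357,-3.8358)
  v8: (1-0.176)·(3.11,-0.72) + 0.176·(1.89,-0.85) = (2.8953,-0.7429)
Shoelace sum Σ(x_i·y_{i+1} − x_{i+1}·y_i):
  i=1: 2.9678·2.4664 − 2.3363·0.8141 = +5.4179 (running +5.4179)
  i=2: 2.3363·4.1554 − -0.7102·2.4664 = +11.4598 (running +16.8777)
  i=3: -0.7102·1.3754 − -3.0794·4.1554 = +11.8195 (running +28.6972)
  i=4: -3.0794·-1.2324 − -2.8050·1.3754 = +7.6529 (running +36.3501)
  i=5: -2.8050·-2.7298 − -0.6430·-1.2324 = +6.8646 (running +43.2147)
  i=6: -0.6430·-3.8358 − 2.3357·-2.7298 = +8.8426 (running +52.0573)
  i=7: 2.3357·-0.7429 − 2.8953·-3.8358 = +9.3707 (running +61.4280)
  i=8: 2.8953·0.8141 − 2.9678·-0.7429 = +4.5617 (running +65.9898)
Area = |Σ|/2 = |65.9898|/2 = 32.9949

Area at t=0.176: 32.9949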